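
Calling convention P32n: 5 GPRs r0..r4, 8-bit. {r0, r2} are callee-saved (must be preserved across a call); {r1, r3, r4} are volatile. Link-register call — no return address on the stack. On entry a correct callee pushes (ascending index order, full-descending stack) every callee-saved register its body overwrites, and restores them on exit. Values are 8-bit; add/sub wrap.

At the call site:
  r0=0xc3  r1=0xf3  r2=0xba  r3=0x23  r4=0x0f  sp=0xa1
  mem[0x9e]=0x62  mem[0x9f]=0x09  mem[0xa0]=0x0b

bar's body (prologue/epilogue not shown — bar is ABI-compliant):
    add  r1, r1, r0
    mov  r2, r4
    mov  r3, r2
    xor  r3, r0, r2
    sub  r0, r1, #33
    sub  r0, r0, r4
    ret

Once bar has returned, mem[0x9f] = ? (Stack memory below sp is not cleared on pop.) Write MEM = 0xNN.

MEM = 0xba

prologue: push r0 → mem[0xa0]=0xc3, sp=0xa0
prologue: push r2 → mem[0x9f]=0xba, sp=0x9f
body[0] add  r1, r1, r0 → r1=0xb6
body[1] mov  r2, r4 → r2=0x0f
body[2] mov  r3, r2 → r3=0x0f
body[3] xor  r3, r0, r2 → r3=0xcc
body[4] sub  r0, r1, #33 → r0=0x95
body[5] sub  r0, r0, r4 → r0=0x86
epilogue: pop r2=0xba, sp=0xa0
epilogue: pop r0=0xc3, sp=0xa1
prologue pushed ['r0', 'r2'] at ['0xa0', '0x9f']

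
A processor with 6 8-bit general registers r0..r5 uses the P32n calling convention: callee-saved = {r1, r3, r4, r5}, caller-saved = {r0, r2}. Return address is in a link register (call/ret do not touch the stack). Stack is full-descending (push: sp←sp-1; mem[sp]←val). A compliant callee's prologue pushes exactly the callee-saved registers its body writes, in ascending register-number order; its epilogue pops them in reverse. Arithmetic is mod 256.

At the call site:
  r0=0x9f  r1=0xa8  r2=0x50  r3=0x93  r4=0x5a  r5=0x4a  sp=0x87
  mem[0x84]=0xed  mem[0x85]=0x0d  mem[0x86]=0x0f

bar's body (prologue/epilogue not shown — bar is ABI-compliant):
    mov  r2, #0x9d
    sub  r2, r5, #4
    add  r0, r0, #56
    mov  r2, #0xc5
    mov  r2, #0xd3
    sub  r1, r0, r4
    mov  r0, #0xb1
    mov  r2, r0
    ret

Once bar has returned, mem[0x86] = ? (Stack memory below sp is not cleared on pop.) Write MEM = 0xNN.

prologue: push r1 → mem[0x86]=0xa8, sp=0x86
body[0] mov  r2, #0x9d → r2=0x9d
body[1] sub  r2, r5, #4 → r2=0x46
body[2] add  r0, r0, #56 → r0=0xd7
body[3] mov  r2, #0xc5 → r2=0xc5
body[4] mov  r2, #0xd3 → r2=0xd3
body[5] sub  r1, r0, r4 → r1=0x7d
body[6] mov  r0, #0xb1 → r0=0xb1
body[7] mov  r2, r0 → r2=0xb1
epilogue: pop r1=0xa8, sp=0x87
prologue pushed ['r1'] at ['0x86']

MEM = 0xa8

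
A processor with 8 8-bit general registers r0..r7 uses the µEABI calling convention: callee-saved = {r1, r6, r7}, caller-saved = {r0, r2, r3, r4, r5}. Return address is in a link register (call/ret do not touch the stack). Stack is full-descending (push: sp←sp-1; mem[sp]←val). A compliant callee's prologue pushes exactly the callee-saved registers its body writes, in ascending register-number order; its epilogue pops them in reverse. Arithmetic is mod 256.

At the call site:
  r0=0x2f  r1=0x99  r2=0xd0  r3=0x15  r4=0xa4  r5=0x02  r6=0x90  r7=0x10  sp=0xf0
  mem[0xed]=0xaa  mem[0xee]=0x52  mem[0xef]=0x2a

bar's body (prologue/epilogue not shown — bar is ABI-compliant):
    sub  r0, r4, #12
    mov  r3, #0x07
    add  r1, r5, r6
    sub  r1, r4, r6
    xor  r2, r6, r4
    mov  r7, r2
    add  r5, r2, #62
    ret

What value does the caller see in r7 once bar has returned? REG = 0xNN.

prologue: push r1 → mem[0xef]=0x99, sp=0xef
prologue: push r7 → mem[0xee]=0x10, sp=0xee
body[0] sub  r0, r4, #12 → r0=0x98
body[1] mov  r3, #0x07 → r3=0x07
body[2] add  r1, r5, r6 → r1=0x92
body[3] sub  r1, r4, r6 → r1=0x14
body[4] xor  r2, r6, r4 → r2=0x34
body[5] mov  r7, r2 → r7=0x34
body[6] add  r5, r2, #62 → r5=0x72
epilogue: pop r7=0x10, sp=0xef
epilogue: pop r1=0x99, sp=0xf0
r7 is callee-saved → restored

REG = 0x10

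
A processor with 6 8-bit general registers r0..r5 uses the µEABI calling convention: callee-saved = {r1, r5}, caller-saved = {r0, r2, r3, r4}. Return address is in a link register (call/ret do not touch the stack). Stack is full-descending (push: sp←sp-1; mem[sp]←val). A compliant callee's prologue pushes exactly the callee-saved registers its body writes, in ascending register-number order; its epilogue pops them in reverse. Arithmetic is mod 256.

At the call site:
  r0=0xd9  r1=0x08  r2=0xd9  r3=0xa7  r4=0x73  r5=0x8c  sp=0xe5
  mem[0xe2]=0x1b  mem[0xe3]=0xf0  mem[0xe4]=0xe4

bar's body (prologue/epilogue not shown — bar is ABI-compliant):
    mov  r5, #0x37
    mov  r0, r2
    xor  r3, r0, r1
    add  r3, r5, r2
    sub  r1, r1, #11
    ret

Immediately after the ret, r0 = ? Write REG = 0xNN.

REG = 0xd9

prologue: push r1 -> mem[0xe4]=0x08, sp=0xe4
prologue: push r5 -> mem[0xe3]=0x8c, sp=0xe3
body[0] mov  r5, #0x37 -> r5=0x37
body[1] mov  r0, r2 -> r0=0xd9
body[2] xor  r3, r0, r1 -> r3=0xd1
body[3] add  r3, r5, r2 -> r3=0x10
body[4] sub  r1, r1, #11 -> r1=0xfd
epilogue: pop r5=0x8c, sp=0xe4
epilogue: pop r1=0x08, sp=0xe5
r0 is caller-saved -> body value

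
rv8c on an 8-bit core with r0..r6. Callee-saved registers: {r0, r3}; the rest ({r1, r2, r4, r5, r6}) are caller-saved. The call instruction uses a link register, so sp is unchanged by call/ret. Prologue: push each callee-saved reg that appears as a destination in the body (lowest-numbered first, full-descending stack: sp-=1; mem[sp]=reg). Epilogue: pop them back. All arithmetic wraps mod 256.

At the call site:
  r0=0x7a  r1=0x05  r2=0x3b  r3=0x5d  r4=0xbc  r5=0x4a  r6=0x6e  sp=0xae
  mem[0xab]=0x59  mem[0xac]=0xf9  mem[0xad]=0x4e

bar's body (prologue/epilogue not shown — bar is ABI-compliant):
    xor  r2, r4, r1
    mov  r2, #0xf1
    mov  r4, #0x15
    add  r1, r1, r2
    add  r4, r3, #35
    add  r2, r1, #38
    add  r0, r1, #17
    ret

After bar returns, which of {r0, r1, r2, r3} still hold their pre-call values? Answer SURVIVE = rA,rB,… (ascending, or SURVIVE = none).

SURVIVE = r0,r3

prologue: push r0 -> mem[0xad]=0x7a, sp=0xad
body[0] xor  r2, r4, r1 -> r2=0xb9
body[1] mov  r2, #0xf1 -> r2=0xf1
body[2] mov  r4, #0x15 -> r4=0x15
body[3] add  r1, r1, r2 -> r1=0xf6
body[4] add  r4, r3, #35 -> r4=0x80
body[5] add  r2, r1, #38 -> r2=0x1c
body[6] add  r0, r1, #17 -> r0=0x07
epilogue: pop r0=0x7a, sp=0xae
r0: callee-saved, written=True
r1: caller-saved, written=True
r2: caller-saved, written=True
r3: callee-saved, written=False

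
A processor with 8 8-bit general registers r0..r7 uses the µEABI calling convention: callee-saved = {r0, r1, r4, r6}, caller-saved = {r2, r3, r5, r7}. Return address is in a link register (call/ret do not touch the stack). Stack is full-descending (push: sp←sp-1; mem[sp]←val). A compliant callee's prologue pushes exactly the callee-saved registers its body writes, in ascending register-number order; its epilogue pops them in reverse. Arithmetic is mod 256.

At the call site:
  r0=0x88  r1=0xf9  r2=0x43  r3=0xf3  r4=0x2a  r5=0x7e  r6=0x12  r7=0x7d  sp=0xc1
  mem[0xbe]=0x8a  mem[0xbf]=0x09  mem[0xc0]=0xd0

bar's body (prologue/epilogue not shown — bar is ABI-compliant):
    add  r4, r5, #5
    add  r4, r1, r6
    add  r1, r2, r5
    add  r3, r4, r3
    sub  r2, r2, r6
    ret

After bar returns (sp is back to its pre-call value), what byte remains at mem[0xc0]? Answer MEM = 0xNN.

prologue: push r1 -> mem[0xc0]=0xf9, sp=0xc0
prologue: push r4 -> mem[0xbf]=0x2a, sp=0xbf
body[0] add  r4, r5, #5 -> r4=0x83
body[1] add  r4, r1, r6 -> r4=0x0b
body[2] add  r1, r2, r5 -> r1=0xc1
body[3] add  r3, r4, r3 -> r3=0xfe
body[4] sub  r2, r2, r6 -> r2=0x31
epilogue: pop r4=0x2a, sp=0xc0
epilogue: pop r1=0xf9, sp=0xc1
prologue pushed ['r1', 'r4'] at ['0xc0', '0xbf']

MEM = 0xf9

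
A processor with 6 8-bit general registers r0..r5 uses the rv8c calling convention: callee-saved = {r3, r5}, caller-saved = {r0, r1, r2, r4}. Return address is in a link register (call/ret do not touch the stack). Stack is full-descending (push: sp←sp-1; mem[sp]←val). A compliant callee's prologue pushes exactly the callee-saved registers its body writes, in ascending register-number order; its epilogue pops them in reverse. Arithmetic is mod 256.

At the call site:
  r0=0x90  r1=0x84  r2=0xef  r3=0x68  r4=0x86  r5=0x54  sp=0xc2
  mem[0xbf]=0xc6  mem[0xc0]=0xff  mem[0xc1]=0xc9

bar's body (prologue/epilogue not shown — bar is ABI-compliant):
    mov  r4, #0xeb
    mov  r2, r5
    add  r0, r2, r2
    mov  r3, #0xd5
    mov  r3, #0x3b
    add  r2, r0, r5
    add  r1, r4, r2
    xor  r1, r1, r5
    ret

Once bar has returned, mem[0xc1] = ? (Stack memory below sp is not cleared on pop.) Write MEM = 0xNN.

MEM = 0x68

prologue: push r3 → mem[0xc1]=0x68, sp=0xc1
body[0] mov  r4, #0xeb → r4=0xeb
body[1] mov  r2, r5 → r2=0x54
body[2] add  r0, r2, r2 → r0=0xa8
body[3] mov  r3, #0xd5 → r3=0xd5
body[4] mov  r3, #0x3b → r3=0x3b
body[5] add  r2, r0, r5 → r2=0xfc
body[6] add  r1, r4, r2 → r1=0xe7
body[7] xor  r1, r1, r5 → r1=0xb3
epilogue: pop r3=0x68, sp=0xc2
prologue pushed ['r3'] at ['0xc1']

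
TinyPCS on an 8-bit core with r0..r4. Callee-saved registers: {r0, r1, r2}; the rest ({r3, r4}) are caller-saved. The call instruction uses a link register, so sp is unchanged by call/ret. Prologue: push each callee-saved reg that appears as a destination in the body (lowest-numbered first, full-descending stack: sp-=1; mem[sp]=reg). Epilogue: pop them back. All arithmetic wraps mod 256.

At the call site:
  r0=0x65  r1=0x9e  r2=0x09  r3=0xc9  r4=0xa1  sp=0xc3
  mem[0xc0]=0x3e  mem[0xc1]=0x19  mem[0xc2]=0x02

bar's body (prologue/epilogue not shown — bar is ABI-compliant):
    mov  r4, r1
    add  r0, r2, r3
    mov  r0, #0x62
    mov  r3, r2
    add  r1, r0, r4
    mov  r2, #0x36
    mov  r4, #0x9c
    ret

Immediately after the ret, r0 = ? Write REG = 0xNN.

prologue: push r0 -> mem[0xc2]=0x65, sp=0xc2
prologue: push r1 -> mem[0xc1]=0x9e, sp=0xc1
prologue: push r2 -> mem[0xc0]=0x09, sp=0xc0
body[0] mov  r4, r1 -> r4=0x9e
body[1] add  r0, r2, r3 -> r0=0xd2
body[2] mov  r0, #0x62 -> r0=0x62
body[3] mov  r3, r2 -> r3=0x09
body[4] add  r1, r0, r4 -> r1=0x00
body[5] mov  r2, #0x36 -> r2=0x36
body[6] mov  r4, #0x9c -> r4=0x9c
epilogue: pop r2=0x09, sp=0xc1
epilogue: pop r1=0x9e, sp=0xc2
epilogue: pop r0=0x65, sp=0xc3
r0 is callee-saved -> restored

REG = 0x65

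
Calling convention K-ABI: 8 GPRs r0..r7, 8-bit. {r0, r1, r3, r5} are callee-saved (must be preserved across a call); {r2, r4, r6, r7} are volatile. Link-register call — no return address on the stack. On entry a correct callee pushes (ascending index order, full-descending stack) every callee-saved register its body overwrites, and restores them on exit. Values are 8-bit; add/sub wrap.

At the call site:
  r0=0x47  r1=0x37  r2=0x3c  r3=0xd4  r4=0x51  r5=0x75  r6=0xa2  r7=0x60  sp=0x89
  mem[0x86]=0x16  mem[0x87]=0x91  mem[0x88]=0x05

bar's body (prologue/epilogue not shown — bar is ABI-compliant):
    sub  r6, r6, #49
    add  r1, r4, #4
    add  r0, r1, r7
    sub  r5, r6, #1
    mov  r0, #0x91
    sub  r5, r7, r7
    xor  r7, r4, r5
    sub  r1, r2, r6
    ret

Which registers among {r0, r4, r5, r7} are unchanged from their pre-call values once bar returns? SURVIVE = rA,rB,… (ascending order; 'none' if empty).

prologue: push r0 → mem[0x88]=0x47, sp=0x88
prologue: push r1 → mem[0x87]=0x37, sp=0x87
prologue: push r5 → mem[0x86]=0x75, sp=0x86
body[0] sub  r6, r6, #49 → r6=0x71
body[1] add  r1, r4, #4 → r1=0x55
body[2] add  r0, r1, r7 → r0=0xb5
body[3] sub  r5, r6, #1 → r5=0x70
body[4] mov  r0, #0x91 → r0=0x91
body[5] sub  r5, r7, r7 → r5=0x00
body[6] xor  r7, r4, r5 → r7=0x51
body[7] sub  r1, r2, r6 → r1=0xcb
epilogue: pop r5=0x75, sp=0x87
epilogue: pop r1=0x37, sp=0x88
epilogue: pop r0=0x47, sp=0x89
r0: callee-saved, written=True
r4: caller-saved, written=False
r5: callee-saved, written=True
r7: caller-saved, written=True

SURVIVE = r0,r4,r5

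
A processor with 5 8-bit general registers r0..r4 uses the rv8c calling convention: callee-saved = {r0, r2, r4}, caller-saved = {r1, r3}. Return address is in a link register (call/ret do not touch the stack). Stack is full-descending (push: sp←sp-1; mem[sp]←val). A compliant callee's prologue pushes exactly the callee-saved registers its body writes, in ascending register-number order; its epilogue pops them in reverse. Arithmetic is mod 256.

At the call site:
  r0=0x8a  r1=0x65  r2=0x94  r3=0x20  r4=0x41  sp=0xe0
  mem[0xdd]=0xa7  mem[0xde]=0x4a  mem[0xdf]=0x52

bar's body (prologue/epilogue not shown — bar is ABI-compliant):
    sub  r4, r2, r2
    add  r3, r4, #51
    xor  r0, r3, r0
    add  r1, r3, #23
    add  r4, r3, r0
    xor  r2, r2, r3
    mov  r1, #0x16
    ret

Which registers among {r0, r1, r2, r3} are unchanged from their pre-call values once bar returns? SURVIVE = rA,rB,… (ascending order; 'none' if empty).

SURVIVE = r0,r2

prologue: push r0 -> mem[0xdf]=0x8a, sp=0xdf
prologue: push r2 -> mem[0xde]=0x94, sp=0xde
prologue: push r4 -> mem[0xdd]=0x41, sp=0xdd
body[0] sub  r4, r2, r2 -> r4=0x00
body[1] add  r3, r4, #51 -> r3=0x33
body[2] xor  r0, r3, r0 -> r0=0xb9
body[3] add  r1, r3, #23 -> r1=0x4a
body[4] add  r4, r3, r0 -> r4=0xec
body[5] xor  r2, r2, r3 -> r2=0xa7
body[6] mov  r1, #0x16 -> r1=0x16
epilogue: pop r4=0x41, sp=0xde
epilogue: pop r2=0x94, sp=0xdf
epilogue: pop r0=0x8a, sp=0xe0
r0: callee-saved, written=True
r1: caller-saved, written=True
r2: callee-saved, written=True
r3: caller-saved, written=True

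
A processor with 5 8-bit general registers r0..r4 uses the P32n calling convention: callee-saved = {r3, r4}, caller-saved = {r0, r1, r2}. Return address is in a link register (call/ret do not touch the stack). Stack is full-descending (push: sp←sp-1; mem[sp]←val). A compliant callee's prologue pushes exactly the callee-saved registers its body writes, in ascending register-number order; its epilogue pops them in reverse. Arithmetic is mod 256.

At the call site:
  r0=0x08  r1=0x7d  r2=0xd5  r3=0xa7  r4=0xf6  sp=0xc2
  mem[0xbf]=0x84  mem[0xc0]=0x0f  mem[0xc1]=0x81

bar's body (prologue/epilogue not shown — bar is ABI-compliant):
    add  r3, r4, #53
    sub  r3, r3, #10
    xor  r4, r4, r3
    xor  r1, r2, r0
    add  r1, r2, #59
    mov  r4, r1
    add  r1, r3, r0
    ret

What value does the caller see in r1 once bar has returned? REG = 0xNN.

prologue: push r3 → mem[0xc1]=0xa7, sp=0xc1
prologue: push r4 → mem[0xc0]=0xf6, sp=0xc0
body[0] add  r3, r4, #53 → r3=0x2b
body[1] sub  r3, r3, #10 → r3=0x21
body[2] xor  r4, r4, r3 → r4=0xd7
body[3] xor  r1, r2, r0 → r1=0xdd
body[4] add  r1, r2, #59 → r1=0x10
body[5] mov  r4, r1 → r4=0x10
body[6] add  r1, r3, r0 → r1=0x29
epilogue: pop r4=0xf6, sp=0xc1
epilogue: pop r3=0xa7, sp=0xc2
r1 is caller-saved → body value

REG = 0x29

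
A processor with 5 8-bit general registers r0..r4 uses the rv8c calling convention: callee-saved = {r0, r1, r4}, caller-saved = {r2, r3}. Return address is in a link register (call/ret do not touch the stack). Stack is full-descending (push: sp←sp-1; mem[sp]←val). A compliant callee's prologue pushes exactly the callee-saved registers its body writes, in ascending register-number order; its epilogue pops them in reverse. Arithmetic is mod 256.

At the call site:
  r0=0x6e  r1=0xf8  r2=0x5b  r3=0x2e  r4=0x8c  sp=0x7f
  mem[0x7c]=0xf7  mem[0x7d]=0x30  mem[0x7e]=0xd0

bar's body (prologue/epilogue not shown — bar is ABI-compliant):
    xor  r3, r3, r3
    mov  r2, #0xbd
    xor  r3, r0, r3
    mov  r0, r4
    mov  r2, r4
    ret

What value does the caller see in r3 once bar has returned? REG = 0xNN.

REG = 0x6e

prologue: push r0 -> mem[0x7e]=0x6e, sp=0x7e
body[0] xor  r3, r3, r3 -> r3=0x00
body[1] mov  r2, #0xbd -> r2=0xbd
body[2] xor  r3, r0, r3 -> r3=0x6e
body[3] mov  r0, r4 -> r0=0x8c
body[4] mov  r2, r4 -> r2=0x8c
epilogue: pop r0=0x6e, sp=0x7f
r3 is caller-saved -> body value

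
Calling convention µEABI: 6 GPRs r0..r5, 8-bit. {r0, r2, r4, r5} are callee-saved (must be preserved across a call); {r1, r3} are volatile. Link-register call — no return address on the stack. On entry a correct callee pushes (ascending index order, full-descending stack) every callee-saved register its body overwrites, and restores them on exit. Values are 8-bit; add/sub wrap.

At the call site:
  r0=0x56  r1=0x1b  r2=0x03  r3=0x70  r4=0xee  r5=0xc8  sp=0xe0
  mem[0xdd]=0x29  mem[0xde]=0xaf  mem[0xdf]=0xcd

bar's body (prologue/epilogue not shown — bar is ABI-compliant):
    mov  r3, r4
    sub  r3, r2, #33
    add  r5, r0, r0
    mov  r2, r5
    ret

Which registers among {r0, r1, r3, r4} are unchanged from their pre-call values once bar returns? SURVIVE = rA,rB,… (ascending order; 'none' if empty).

SURVIVE = r0,r1,r4

prologue: push r2 → mem[0xdf]=0x03, sp=0xdf
prologue: push r5 → mem[0xde]=0xc8, sp=0xde
body[0] mov  r3, r4 → r3=0xee
body[1] sub  r3, r2, #33 → r3=0xe2
body[2] add  r5, r0, r0 → r5=0xac
body[3] mov  r2, r5 → r2=0xac
epilogue: pop r5=0xc8, sp=0xdf
epilogue: pop r2=0x03, sp=0xe0
r0: callee-saved, written=False
r1: caller-saved, written=False
r3: caller-saved, written=True
r4: callee-saved, written=False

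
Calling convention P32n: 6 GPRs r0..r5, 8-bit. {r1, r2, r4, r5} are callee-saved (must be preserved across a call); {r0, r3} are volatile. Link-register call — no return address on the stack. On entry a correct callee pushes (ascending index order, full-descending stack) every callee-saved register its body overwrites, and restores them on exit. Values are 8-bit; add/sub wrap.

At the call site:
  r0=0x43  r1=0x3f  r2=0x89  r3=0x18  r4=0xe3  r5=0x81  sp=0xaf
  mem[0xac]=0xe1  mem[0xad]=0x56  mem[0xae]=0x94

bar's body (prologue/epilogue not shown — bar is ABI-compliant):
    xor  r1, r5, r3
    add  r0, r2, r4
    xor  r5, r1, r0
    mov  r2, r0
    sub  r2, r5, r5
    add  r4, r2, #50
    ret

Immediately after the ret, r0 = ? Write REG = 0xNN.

REG = 0x6c

prologue: push r1 -> mem[0xae]=0x3f, sp=0xae
prologue: push r2 -> mem[0xad]=0x89, sp=0xad
prologue: push r4 -> mem[0xac]=0xe3, sp=0xac
prologue: push r5 -> mem[0xab]=0x81, sp=0xab
body[0] xor  r1, r5, r3 -> r1=0x99
body[1] add  r0, r2, r4 -> r0=0x6c
body[2] xor  r5, r1, r0 -> r5=0xf5
body[3] mov  r2, r0 -> r2=0x6c
body[4] sub  r2, r5, r5 -> r2=0x00
body[5] add  r4, r2, #50 -> r4=0x32
epilogue: pop r5=0x81, sp=0xac
epilogue: pop r4=0xe3, sp=0xad
epilogue: pop r2=0x89, sp=0xae
epilogue: pop r1=0x3f, sp=0xaf
r0 is caller-saved -> body value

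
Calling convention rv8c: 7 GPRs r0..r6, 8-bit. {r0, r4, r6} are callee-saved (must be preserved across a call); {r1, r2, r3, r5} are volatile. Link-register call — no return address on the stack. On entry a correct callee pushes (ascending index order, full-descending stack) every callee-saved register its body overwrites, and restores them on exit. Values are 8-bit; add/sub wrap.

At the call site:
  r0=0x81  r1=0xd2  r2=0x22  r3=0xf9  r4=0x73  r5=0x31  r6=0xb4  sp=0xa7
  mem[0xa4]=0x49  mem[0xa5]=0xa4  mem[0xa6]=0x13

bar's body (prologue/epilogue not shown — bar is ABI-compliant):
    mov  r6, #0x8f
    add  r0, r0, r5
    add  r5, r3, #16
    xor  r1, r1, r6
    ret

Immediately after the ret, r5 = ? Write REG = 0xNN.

prologue: push r0 -> mem[0xa6]=0x81, sp=0xa6
prologue: push r6 -> mem[0xa5]=0xb4, sp=0xa5
body[0] mov  r6, #0x8f -> r6=0x8f
body[1] add  r0, r0, r5 -> r0=0xb2
body[2] add  r5, r3, #16 -> r5=0x09
body[3] xor  r1, r1, r6 -> r1=0x5d
epilogue: pop r6=0xb4, sp=0xa6
epilogue: pop r0=0x81, sp=0xa7
r5 is caller-saved -> body value

REG = 0x09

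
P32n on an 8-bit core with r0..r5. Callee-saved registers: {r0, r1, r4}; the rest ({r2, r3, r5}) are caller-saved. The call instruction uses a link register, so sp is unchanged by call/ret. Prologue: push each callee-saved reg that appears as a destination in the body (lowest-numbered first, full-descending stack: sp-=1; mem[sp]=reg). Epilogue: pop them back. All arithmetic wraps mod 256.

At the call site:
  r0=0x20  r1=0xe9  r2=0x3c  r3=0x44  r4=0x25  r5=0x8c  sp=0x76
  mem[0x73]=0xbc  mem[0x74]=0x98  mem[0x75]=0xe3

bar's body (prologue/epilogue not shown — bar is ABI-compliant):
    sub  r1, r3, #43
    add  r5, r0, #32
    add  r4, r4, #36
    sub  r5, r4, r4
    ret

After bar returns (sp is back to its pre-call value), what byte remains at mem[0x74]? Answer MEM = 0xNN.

MEM = 0x25

prologue: push r1 → mem[0x75]=0xe9, sp=0x75
prologue: push r4 → mem[0x74]=0x25, sp=0x74
body[0] sub  r1, r3, #43 → r1=0x19
body[1] add  r5, r0, #32 → r5=0x40
body[2] add  r4, r4, #36 → r4=0x49
body[3] sub  r5, r4, r4 → r5=0x00
epilogue: pop r4=0x25, sp=0x75
epilogue: pop r1=0xe9, sp=0x76
prologue pushed ['r1', 'r4'] at ['0x75', '0x74']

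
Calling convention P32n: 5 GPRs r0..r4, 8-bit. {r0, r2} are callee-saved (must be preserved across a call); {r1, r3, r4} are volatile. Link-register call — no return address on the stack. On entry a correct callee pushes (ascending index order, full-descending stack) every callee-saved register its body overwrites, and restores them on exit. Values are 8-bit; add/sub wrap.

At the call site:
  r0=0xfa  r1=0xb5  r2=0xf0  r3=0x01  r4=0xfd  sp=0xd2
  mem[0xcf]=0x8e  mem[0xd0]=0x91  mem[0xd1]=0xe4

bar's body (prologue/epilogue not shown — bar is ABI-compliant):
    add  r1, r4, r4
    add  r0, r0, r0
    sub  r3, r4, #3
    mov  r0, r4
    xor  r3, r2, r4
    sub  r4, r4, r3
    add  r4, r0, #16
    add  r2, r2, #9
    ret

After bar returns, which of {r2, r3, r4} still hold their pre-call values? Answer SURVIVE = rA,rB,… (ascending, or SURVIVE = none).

prologue: push r0 -> mem[0xd1]=0xfa, sp=0xd1
prologue: push r2 -> mem[0xd0]=0xf0, sp=0xd0
body[0] add  r1, r4, r4 -> r1=0xfa
body[1] add  r0, r0, r0 -> r0=0xf4
body[2] sub  r3, r4, #3 -> r3=0xfa
body[3] mov  r0, r4 -> r0=0xfd
body[4] xor  r3, r2, r4 -> r3=0x0d
body[5] sub  r4, r4, r3 -> r4=0xf0
body[6] add  r4, r0, #16 -> r4=0x0d
body[7] add  r2, r2, #9 -> r2=0xf9
epilogue: pop r2=0xf0, sp=0xd1
epilogue: pop r0=0xfa, sp=0xd2
r2: callee-saved, written=True
r3: caller-saved, written=True
r4: caller-saved, written=True

SURVIVE = r2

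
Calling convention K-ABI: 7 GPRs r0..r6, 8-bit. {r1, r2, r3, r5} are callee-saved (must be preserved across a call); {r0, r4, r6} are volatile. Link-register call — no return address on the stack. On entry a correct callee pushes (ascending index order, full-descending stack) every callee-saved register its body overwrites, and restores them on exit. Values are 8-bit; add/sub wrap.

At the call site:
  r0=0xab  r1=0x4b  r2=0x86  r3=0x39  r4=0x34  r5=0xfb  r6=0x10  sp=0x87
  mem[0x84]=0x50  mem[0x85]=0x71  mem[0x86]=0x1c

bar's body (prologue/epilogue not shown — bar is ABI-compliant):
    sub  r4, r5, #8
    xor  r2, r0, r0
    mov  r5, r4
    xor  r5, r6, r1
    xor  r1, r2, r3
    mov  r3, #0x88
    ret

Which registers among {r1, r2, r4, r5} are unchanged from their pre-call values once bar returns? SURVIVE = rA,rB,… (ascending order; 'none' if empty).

SURVIVE = r1,r2,r5

prologue: push r1 → mem[0x86]=0x4b, sp=0x86
prologue: push r2 → mem[0x85]=0x86, sp=0x85
prologue: push r3 → mem[0x84]=0x39, sp=0x84
prologue: push r5 → mem[0x83]=0xfb, sp=0x83
body[0] sub  r4, r5, #8 → r4=0xf3
body[1] xor  r2, r0, r0 → r2=0x00
body[2] mov  r5, r4 → r5=0xf3
body[3] xor  r5, r6, r1 → r5=0x5b
body[4] xor  r1, r2, r3 → r1=0x39
body[5] mov  r3, #0x88 → r3=0x88
epilogue: pop r5=0xfb, sp=0x84
epilogue: pop r3=0x39, sp=0x85
epilogue: pop r2=0x86, sp=0x86
epilogue: pop r1=0x4b, sp=0x87
r1: callee-saved, written=True
r2: callee-saved, written=True
r4: caller-saved, written=True
r5: callee-saved, written=True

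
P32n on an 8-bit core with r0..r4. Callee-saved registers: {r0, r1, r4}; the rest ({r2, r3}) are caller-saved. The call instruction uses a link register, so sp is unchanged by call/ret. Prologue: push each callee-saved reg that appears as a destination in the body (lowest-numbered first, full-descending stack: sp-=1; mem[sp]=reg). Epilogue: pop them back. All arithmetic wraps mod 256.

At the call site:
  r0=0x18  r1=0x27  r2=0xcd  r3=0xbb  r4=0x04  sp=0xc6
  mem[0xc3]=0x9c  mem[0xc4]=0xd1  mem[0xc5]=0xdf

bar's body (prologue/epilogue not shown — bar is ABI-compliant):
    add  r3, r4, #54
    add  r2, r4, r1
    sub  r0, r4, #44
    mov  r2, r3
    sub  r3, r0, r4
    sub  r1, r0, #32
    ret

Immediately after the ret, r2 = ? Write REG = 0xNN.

prologue: push r0 → mem[0xc5]=0x18, sp=0xc5
prologue: push r1 → mem[0xc4]=0x27, sp=0xc4
body[0] add  r3, r4, #54 → r3=0x3a
body[1] add  r2, r4, r1 → r2=0x2b
body[2] sub  r0, r4, #44 → r0=0xd8
body[3] mov  r2, r3 → r2=0x3a
body[4] sub  r3, r0, r4 → r3=0xd4
body[5] sub  r1, r0, #32 → r1=0xb8
epilogue: pop r1=0x27, sp=0xc5
epilogue: pop r0=0x18, sp=0xc6
r2 is caller-saved → body value

REG = 0x3a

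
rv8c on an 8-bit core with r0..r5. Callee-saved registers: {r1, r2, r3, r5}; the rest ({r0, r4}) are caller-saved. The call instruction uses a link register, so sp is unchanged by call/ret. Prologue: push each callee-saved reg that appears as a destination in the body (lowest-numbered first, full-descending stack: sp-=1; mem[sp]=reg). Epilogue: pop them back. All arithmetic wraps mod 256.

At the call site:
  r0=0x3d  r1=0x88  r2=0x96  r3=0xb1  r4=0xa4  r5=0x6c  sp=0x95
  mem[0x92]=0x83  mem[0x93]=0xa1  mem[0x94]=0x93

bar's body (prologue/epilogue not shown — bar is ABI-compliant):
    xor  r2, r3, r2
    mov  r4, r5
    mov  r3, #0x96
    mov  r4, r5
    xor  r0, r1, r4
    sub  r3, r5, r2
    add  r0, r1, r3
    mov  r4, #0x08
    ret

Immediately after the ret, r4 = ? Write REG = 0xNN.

REG = 0x08

prologue: push r2 -> mem[0x94]=0x96, sp=0x94
prologue: push r3 -> mem[0x93]=0xb1, sp=0x93
body[0] xor  r2, r3, r2 -> r2=0x27
body[1] mov  r4, r5 -> r4=0x6c
body[2] mov  r3, #0x96 -> r3=0x96
body[3] mov  r4, r5 -> r4=0x6c
body[4] xor  r0, r1, r4 -> r0=0xe4
body[5] sub  r3, r5, r2 -> r3=0x45
body[6] add  r0, r1, r3 -> r0=0xcd
body[7] mov  r4, #0x08 -> r4=0x08
epilogue: pop r3=0xb1, sp=0x94
epilogue: pop r2=0x96, sp=0x95
r4 is caller-saved -> body value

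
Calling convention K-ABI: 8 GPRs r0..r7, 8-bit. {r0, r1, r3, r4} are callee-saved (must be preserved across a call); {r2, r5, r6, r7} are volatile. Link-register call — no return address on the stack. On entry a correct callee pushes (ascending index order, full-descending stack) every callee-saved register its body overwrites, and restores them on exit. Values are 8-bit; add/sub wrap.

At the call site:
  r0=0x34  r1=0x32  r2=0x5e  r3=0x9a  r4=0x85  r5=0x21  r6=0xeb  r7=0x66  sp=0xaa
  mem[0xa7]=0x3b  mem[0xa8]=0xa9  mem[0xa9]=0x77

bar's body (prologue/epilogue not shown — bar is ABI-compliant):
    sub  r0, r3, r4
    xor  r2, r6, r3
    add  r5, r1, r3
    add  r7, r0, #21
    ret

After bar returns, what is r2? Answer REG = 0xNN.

prologue: push r0 -> mem[0xa9]=0x34, sp=0xa9
body[0] sub  r0, r3, r4 -> r0=0x15
body[1] xor  r2, r6, r3 -> r2=0x71
body[2] add  r5, r1, r3 -> r5=0xcc
body[3] add  r7, r0, #21 -> r7=0x2a
epilogue: pop r0=0x34, sp=0xaa
r2 is caller-saved -> body value

REG = 0x71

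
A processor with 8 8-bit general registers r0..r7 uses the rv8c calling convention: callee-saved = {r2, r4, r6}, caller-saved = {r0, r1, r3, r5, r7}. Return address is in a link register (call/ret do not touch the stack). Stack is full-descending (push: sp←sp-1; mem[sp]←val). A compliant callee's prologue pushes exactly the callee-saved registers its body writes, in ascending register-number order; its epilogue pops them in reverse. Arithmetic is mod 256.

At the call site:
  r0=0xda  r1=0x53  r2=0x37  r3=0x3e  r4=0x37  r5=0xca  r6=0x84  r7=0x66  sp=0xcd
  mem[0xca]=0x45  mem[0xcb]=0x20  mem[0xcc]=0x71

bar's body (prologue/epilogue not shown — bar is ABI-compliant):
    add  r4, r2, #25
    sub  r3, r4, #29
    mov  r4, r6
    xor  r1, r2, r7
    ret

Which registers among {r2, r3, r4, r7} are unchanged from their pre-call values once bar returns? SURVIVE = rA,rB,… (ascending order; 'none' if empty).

prologue: push r4 → mem[0xcc]=0x37, sp=0xcc
body[0] add  r4, r2, #25 → r4=0x50
body[1] sub  r3, r4, #29 → r3=0x33
body[2] mov  r4, r6 → r4=0x84
body[3] xor  r1, r2, r7 → r1=0x51
epilogue: pop r4=0x37, sp=0xcd
r2: callee-saved, written=False
r3: caller-saved, written=True
r4: callee-saved, written=True
r7: caller-saved, written=False

SURVIVE = r2,r4,r7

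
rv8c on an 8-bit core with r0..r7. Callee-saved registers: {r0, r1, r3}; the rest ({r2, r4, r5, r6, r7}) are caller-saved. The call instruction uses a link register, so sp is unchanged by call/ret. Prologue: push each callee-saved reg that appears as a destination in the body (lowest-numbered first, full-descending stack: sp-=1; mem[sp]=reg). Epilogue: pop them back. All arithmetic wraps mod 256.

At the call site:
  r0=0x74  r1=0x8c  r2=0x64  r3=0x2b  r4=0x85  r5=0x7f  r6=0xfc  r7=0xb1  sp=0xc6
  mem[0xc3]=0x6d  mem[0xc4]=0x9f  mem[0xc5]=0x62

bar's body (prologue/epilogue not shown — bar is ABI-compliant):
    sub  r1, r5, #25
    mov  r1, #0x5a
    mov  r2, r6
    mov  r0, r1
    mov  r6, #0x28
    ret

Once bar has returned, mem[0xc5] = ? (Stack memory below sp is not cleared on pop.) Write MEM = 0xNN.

MEM = 0x74

prologue: push r0 → mem[0xc5]=0x74, sp=0xc5
prologue: push r1 → mem[0xc4]=0x8c, sp=0xc4
body[0] sub  r1, r5, #25 → r1=0x66
body[1] mov  r1, #0x5a → r1=0x5a
body[2] mov  r2, r6 → r2=0xfc
body[3] mov  r0, r1 → r0=0x5a
body[4] mov  r6, #0x28 → r6=0x28
epilogue: pop r1=0x8c, sp=0xc5
epilogue: pop r0=0x74, sp=0xc6
prologue pushed ['r0', 'r1'] at ['0xc5', '0xc4']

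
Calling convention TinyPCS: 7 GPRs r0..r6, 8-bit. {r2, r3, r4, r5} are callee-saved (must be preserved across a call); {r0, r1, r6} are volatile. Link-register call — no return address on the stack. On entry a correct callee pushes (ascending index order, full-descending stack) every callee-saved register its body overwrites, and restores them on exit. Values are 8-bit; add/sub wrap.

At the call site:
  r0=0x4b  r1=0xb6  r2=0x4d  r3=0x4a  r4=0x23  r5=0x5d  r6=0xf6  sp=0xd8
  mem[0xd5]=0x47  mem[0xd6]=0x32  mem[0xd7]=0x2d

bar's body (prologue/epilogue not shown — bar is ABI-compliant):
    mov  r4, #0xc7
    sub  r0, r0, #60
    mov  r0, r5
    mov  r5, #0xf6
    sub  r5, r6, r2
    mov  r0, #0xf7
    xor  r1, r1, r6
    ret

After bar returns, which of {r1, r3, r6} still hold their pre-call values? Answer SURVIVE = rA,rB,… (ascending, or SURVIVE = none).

prologue: push r4 -> mem[0xd7]=0x23, sp=0xd7
prologue: push r5 -> mem[0xd6]=0x5d, sp=0xd6
body[0] mov  r4, #0xc7 -> r4=0xc7
body[1] sub  r0, r0, #60 -> r0=0x0f
body[2] mov  r0, r5 -> r0=0x5d
body[3] mov  r5, #0xf6 -> r5=0xf6
body[4] sub  r5, r6, r2 -> r5=0xa9
body[5] mov  r0, #0xf7 -> r0=0xf7
body[6] xor  r1, r1, r6 -> r1=0x40
epilogue: pop r5=0x5d, sp=0xd7
epilogue: pop r4=0x23, sp=0xd8
r1: caller-saved, written=True
r3: callee-saved, written=False
r6: caller-saved, written=False

SURVIVE = r3,r6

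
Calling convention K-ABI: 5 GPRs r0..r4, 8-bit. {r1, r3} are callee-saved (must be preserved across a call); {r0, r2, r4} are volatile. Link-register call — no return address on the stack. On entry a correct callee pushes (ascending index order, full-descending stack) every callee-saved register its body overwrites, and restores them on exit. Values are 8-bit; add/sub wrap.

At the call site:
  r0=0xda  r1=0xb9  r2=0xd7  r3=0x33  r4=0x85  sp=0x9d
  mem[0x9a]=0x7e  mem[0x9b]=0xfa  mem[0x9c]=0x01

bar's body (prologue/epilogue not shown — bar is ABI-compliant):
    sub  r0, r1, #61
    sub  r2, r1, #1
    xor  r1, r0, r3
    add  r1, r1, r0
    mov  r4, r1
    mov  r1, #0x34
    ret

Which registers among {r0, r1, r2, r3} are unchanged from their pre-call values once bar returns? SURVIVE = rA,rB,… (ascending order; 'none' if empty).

SURVIVE = r1,r3

prologue: push r1 → mem[0x9c]=0xb9, sp=0x9c
body[0] sub  r0, r1, #61 → r0=0x7c
body[1] sub  r2, r1, #1 → r2=0xb8
body[2] xor  r1, r0, r3 → r1=0x4f
body[3] add  r1, r1, r0 → r1=0xcb
body[4] mov  r4, r1 → r4=0xcb
body[5] mov  r1, #0x34 → r1=0x34
epilogue: pop r1=0xb9, sp=0x9d
r0: caller-saved, written=True
r1: callee-saved, written=True
r2: caller-saved, written=True
r3: callee-saved, written=False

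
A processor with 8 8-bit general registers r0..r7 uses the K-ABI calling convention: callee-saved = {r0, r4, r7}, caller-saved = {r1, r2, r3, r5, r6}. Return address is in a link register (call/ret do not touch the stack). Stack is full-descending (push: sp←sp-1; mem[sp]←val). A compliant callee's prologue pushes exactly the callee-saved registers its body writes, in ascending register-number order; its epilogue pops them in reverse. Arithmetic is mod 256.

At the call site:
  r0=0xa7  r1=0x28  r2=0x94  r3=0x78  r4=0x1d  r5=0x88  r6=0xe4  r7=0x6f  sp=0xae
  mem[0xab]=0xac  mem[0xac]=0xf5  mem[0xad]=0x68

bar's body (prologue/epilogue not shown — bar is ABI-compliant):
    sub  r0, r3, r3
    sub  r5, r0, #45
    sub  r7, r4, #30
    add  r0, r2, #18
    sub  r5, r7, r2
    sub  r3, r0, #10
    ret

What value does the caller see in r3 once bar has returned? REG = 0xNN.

prologue: push r0 → mem[0xad]=0xa7, sp=0xad
prologue: push r7 → mem[0xac]=0x6f, sp=0xac
body[0] sub  r0, r3, r3 → r0=0x00
body[1] sub  r5, r0, #45 → r5=0xd3
body[2] sub  r7, r4, #30 → r7=0xff
body[3] add  r0, r2, #18 → r0=0xa6
body[4] sub  r5, r7, r2 → r5=0x6b
body[5] sub  r3, r0, #10 → r3=0x9c
epilogue: pop r7=0x6f, sp=0xad
epilogue: pop r0=0xa7, sp=0xae
r3 is caller-saved → body value

REG = 0x9c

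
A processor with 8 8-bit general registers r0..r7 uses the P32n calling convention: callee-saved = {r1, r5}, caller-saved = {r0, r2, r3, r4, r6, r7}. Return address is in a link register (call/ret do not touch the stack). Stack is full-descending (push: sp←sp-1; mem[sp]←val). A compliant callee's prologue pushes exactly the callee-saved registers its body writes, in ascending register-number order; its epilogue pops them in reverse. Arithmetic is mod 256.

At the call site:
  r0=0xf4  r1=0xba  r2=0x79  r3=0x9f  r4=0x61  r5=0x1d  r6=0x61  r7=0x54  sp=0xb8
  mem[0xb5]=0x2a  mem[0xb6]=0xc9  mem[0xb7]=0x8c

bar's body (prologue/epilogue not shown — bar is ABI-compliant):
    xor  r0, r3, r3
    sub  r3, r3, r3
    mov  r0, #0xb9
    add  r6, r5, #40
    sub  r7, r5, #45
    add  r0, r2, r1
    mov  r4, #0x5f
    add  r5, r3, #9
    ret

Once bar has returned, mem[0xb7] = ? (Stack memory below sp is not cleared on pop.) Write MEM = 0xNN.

prologue: push r5 -> mem[0xb7]=0x1d, sp=0xb7
body[0] xor  r0, r3, r3 -> r0=0x00
body[1] sub  r3, r3, r3 -> r3=0x00
body[2] mov  r0, #0xb9 -> r0=0xb9
body[3] add  r6, r5, #40 -> r6=0x45
body[4] sub  r7, r5, #45 -> r7=0xf0
body[5] add  r0, r2, r1 -> r0=0x33
body[6] mov  r4, #0x5f -> r4=0x5f
body[7] add  r5, r3, #9 -> r5=0x09
epilogue: pop r5=0x1d, sp=0xb8
prologue pushed ['r5'] at ['0xb7']

MEM = 0x1d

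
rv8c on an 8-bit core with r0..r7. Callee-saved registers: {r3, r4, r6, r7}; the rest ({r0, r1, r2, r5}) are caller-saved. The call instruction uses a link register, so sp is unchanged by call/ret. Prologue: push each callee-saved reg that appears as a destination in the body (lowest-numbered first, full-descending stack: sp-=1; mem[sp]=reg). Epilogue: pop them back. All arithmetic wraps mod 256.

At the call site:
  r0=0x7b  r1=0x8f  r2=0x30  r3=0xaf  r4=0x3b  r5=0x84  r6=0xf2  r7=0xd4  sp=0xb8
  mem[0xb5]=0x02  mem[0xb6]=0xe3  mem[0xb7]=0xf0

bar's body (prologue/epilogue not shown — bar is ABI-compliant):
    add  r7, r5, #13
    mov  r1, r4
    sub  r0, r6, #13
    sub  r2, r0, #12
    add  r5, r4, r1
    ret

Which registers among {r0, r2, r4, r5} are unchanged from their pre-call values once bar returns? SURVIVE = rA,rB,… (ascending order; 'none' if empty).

prologue: push r7 -> mem[0xb7]=0xd4, sp=0xb7
body[0] add  r7, r5, #13 -> r7=0x91
body[1] mov  r1, r4 -> r1=0x3b
body[2] sub  r0, r6, #13 -> r0=0xe5
body[3] sub  r2, r0, #12 -> r2=0xd9
body[4] add  r5, r4, r1 -> r5=0x76
epilogue: pop r7=0xd4, sp=0xb8
r0: caller-saved, written=True
r2: caller-saved, written=True
r4: callee-saved, written=False
r5: caller-saved, written=True

SURVIVE = r4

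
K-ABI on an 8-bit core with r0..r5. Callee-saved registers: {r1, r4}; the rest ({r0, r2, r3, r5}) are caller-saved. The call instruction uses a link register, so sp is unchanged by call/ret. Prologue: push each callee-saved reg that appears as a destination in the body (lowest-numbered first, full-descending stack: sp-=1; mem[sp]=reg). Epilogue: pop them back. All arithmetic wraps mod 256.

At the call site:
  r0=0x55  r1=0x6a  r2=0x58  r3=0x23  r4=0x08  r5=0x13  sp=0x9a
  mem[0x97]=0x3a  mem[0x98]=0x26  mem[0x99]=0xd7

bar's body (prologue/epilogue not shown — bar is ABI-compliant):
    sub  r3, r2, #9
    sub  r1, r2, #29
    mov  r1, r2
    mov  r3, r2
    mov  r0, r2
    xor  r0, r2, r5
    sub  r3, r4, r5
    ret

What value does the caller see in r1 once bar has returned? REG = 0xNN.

prologue: push r1 → mem[0x99]=0x6a, sp=0x99
body[0] sub  r3, r2, #9 → r3=0x4f
body[1] sub  r1, r2, #29 → r1=0x3b
body[2] mov  r1, r2 → r1=0x58
body[3] mov  r3, r2 → r3=0x58
body[4] mov  r0, r2 → r0=0x58
body[5] xor  r0, r2, r5 → r0=0x4b
body[6] sub  r3, r4, r5 → r3=0xf5
epilogue: pop r1=0x6a, sp=0x9a
r1 is callee-saved → restored

REG = 0x6a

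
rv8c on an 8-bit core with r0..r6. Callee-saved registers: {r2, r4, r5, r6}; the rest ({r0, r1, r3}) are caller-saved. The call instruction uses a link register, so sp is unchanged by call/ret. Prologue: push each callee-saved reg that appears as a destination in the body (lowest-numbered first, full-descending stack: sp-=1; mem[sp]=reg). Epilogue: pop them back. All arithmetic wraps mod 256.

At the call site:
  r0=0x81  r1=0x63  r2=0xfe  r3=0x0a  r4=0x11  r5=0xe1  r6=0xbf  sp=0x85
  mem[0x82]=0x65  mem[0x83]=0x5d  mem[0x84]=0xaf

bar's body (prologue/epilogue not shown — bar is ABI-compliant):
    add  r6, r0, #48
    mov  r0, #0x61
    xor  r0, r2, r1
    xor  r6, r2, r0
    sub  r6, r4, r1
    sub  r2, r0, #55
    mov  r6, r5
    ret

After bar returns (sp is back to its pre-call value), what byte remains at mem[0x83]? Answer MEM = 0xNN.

MEM = 0xbf

prologue: push r2 → mem[0x84]=0xfe, sp=0x84
prologue: push r6 → mem[0x83]=0xbf, sp=0x83
body[0] add  r6, r0, #48 → r6=0xb1
body[1] mov  r0, #0x61 → r0=0x61
body[2] xor  r0, r2, r1 → r0=0x9d
body[3] xor  r6, r2, r0 → r6=0x63
body[4] sub  r6, r4, r1 → r6=0xae
body[5] sub  r2, r0, #55 → r2=0x66
body[6] mov  r6, r5 → r6=0xe1
epilogue: pop r6=0xbf, sp=0x84
epilogue: pop r2=0xfe, sp=0x85
prologue pushed ['r2', 'r6'] at ['0x84', '0x83']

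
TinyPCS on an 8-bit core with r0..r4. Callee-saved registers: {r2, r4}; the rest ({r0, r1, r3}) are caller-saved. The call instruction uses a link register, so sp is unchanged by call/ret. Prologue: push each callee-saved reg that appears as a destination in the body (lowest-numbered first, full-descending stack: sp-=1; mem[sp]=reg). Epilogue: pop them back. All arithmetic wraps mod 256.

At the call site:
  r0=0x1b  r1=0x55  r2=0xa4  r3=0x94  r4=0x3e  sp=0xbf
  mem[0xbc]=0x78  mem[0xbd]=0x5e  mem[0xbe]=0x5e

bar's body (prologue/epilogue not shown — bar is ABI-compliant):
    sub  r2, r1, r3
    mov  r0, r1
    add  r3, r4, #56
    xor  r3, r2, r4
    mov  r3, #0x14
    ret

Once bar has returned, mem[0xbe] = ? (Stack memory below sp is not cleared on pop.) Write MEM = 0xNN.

prologue: push r2 → mem[0xbe]=0xa4, sp=0xbe
body[0] sub  r2, r1, r3 → r2=0xc1
body[1] mov  r0, r1 → r0=0x55
body[2] add  r3, r4, #56 → r3=0x76
body[3] xor  r3, r2, r4 → r3=0xff
body[4] mov  r3, #0x14 → r3=0x14
epilogue: pop r2=0xa4, sp=0xbf
prologue pushed ['r2'] at ['0xbe']

MEM = 0xa4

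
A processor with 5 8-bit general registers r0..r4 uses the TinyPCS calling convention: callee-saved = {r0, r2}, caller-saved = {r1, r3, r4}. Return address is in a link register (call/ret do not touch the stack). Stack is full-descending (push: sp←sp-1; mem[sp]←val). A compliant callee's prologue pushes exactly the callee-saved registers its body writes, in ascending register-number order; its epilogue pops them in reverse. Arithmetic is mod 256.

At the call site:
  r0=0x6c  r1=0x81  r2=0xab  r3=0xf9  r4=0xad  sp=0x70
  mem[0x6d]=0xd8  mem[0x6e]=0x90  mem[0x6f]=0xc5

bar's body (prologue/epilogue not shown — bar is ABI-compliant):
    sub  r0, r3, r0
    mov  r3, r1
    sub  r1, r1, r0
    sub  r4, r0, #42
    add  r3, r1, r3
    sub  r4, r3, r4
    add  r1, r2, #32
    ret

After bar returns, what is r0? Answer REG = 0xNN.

prologue: push r0 -> mem[0x6f]=0x6c, sp=0x6f
body[0] sub  r0, r3, r0 -> r0=0x8d
body[1] mov  r3, r1 -> r3=0x81
body[2] sub  r1, r1, r0 -> r1=0xf4
body[3] sub  r4, r0, #42 -> r4=0x63
body[4] add  r3, r1, r3 -> r3=0x75
body[5] sub  r4, r3, r4 -> r4=0x12
body[6] add  r1, r2, #32 -> r1=0xcb
epilogue: pop r0=0x6c, sp=0x70
r0 is callee-saved -> restored

REG = 0x6c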